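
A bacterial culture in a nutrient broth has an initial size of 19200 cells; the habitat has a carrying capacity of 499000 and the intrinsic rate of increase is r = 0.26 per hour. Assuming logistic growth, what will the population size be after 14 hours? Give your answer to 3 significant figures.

301000 cells

A = (K − N₀)/N₀ = (499000 − 19200)/19200 = 24.99.
N(t) = K/(1 + A·e^(−rt)) = 499000/(1 + 24.99×e^(−0.26×14)).
e^(−3.64) = 0.026252; denominator = 1 + 24.99×0.026252 = 1.656.
N = 499000/1.656 = 301322.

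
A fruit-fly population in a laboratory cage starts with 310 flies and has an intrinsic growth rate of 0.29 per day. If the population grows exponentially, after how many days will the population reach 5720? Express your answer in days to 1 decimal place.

10.1 days

Set N₀·e^(rt) = 5720: e^(0.29·t) = 5720/310 = 18.452.
0.29·t = ln(18.452) = 2.9152, so t = 2.9152/0.29 = 10.052.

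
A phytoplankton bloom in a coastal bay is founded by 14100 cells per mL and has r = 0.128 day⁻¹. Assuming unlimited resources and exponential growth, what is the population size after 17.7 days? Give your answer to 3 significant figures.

N(t) = N₀·e^(rt) = 14100 × e^(0.128×17.7) = 14100 × e^2.266.
e^2.266 ≈ 9.6369, so N ≈ 14100 × 9.6369 = 135880.

136000 cells per mL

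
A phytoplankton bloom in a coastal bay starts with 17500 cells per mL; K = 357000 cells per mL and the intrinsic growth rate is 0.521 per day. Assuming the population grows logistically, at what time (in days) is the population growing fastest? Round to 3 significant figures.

Logistic growth is fastest at N = K/2 = 178500.
A = (K − N₀)/N₀ = 19.4. Set K/(1 + A·e^(−rt)) = K/2 → A·e^(−rt) = 1.
e^(−0.521t) = 1/19.4 = 0.0515464, so t = ln(19.4)/0.521 = 2.9653/0.521 = 5.6915.

5.69 days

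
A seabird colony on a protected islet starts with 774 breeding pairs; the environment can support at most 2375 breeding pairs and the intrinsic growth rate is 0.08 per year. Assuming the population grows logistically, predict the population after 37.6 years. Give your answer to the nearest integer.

A = (K − N₀)/N₀ = (2375 − 774)/774 = 2.0685.
N(t) = K/(1 + A·e^(−rt)) = 2375/(1 + 2.0685×e^(−0.08×37.6)).
e^(−3.008) = 0.04939; denominator = 1 + 2.0685×0.04939 = 1.1022.
N = 2375/1.1022 = 2154.85.

2155 breeding pairs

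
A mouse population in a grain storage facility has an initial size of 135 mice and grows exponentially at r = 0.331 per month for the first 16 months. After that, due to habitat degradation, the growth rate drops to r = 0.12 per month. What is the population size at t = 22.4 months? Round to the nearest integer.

58062 mice

Phase 1: N(16) = 135·e^(0.331×16) = 135·e^5.296 = 26937.5.
Phase 2 runs for 22.4 − 16 = 6.4 months at r = 0.12.
N(22.4) = 26937.5·e^(0.12×6.4) = 26937.5·e^0.768 = 58062.5.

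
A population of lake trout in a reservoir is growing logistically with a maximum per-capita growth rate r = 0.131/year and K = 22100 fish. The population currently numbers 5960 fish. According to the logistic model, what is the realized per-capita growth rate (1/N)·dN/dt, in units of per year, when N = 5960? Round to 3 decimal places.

(1/N)·dN/dt = r(1 − N/K) = 0.131 × (1 − 5960/22100).
= 0.131 × 0.73032 = 0.095671.

0.096 per year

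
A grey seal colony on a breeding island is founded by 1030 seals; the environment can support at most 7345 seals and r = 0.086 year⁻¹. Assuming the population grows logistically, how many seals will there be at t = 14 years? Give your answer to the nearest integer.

A = (K − N₀)/N₀ = (7345 − 1030)/1030 = 6.1311.
N(t) = K/(1 + A·e^(−rt)) = 7345/(1 + 6.1311×e^(−0.086×14)).
e^(−1.204) = 0.29999; denominator = 1 + 6.1311×0.29999 = 2.8393.
N = 7345/2.8393 = 2586.93.

2587 seals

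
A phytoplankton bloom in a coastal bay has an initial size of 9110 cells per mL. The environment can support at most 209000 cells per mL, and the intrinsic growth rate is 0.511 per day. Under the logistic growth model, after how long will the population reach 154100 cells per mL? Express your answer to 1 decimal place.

8.1 days

A = (K − N₀)/N₀ = (209000 − 9110)/9110 = 21.942.
Solve 209000/(1 + 21.942·e^(−0.511t)) = 154100: 1 + 21.942·e^(−0.511t) = 1.3563, so e^(−0.511t) = 0.0162367.
−0.511·t = ln(0.0162367) = -4.1205, so t = 4.1205/0.511 = 8.0636.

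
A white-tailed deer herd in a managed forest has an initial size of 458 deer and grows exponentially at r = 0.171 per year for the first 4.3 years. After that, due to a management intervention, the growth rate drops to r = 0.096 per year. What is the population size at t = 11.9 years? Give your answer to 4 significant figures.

Phase 1: N(4.3) = 458·e^(0.171×4.3) = 458·e^0.7353 = 955.437.
Phase 2 runs for 11.9 − 4.3 = 7.6 years at r = 0.096.
N(11.9) = 955.437·e^(0.096×7.6) = 955.437·e^0.7296 = 1981.82.

1982 deer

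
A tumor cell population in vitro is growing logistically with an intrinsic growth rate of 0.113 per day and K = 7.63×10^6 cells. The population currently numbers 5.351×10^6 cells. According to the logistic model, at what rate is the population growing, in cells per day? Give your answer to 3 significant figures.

dN/dt = rN(1 − N/K) = 0.113 × 5.351×10^6 × (1 − 5.351×10^6/7.63×10^6).
1 − 5.351×10^6/7.63×10^6 = 0.29869; dN/dt = 0.113 × 5.351×10^6 × 0.29869 = 1.80606×10^5.

181000 cells per day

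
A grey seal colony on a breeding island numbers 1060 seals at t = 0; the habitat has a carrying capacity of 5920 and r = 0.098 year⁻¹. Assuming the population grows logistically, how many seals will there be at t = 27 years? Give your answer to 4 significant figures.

4467 seals

A = (K − N₀)/N₀ = (5920 − 1060)/1060 = 4.5849.
N(t) = K/(1 + A·e^(−rt)) = 5920/(1 + 4.5849×e^(−0.098×27)).
e^(−2.646) = 0.070934; denominator = 1 + 4.5849×0.070934 = 1.3252.
N = 5920/1.3252 = 4467.16.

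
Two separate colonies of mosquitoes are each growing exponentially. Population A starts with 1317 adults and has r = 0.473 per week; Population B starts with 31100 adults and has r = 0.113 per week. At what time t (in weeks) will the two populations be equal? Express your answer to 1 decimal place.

Set 1317·e^(0.473t) = 31100·e^(0.113t).
e^((0.473 − 0.113)t) = 31100/1317 → e^(0.36·t) = 23.614.
0.36·t = ln(23.614) = 3.1619, so t = 3.1619/0.36 = 8.7829.

8.8 weeks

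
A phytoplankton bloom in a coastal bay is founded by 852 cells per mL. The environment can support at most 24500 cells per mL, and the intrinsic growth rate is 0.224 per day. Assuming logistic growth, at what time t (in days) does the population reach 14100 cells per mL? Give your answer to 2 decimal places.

16.20 days

A = (K − N₀)/N₀ = (24500 − 852)/852 = 27.756.
Solve 24500/(1 + 27.756·e^(−0.224t)) = 14100: 1 + 27.756·e^(−0.224t) = 1.7376, so e^(−0.224t) = 0.0265742.
−0.224·t = ln(0.0265742) = -3.6278, so t = 3.6278/0.224 = 16.196.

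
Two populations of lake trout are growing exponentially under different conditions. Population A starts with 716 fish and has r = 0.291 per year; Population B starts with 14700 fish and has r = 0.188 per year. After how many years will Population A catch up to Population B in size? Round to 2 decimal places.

Set 716·e^(0.291t) = 14700·e^(0.188t).
e^((0.291 − 0.188)t) = 14700/716 → e^(0.103·t) = 20.531.
0.103·t = ln(20.531) = 3.0219, so t = 3.0219/0.103 = 29.339.

29.34 years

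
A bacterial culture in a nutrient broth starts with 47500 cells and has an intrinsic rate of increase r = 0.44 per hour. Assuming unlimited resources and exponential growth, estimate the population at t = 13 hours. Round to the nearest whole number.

N(t) = N₀·e^(rt) = 47500 × e^(0.44×13) = 47500 × e^5.72.
e^5.72 ≈ 304.9, so N ≈ 47500 × 304.9 = 1.448298×10^7.

14482984 cells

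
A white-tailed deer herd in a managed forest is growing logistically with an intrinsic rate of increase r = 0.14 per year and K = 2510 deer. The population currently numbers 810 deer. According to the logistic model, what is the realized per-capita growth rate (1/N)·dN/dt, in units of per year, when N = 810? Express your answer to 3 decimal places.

(1/N)·dN/dt = r(1 − N/K) = 0.14 × (1 − 810/2510).
= 0.14 × 0.67729 = 0.094821.

0.095 per year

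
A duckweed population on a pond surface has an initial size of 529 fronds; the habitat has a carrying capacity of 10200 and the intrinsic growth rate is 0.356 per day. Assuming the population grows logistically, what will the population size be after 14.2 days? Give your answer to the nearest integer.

A = (K − N₀)/N₀ = (10200 − 529)/529 = 18.282.
N(t) = K/(1 + A·e^(−rt)) = 10200/(1 + 18.282×e^(−0.356×14.2)).
e^(−5.055) = 0.0063761; denominator = 1 + 18.282×0.0063761 = 1.1166.
N = 10200/1.1166 = 9135.16.

9135 fronds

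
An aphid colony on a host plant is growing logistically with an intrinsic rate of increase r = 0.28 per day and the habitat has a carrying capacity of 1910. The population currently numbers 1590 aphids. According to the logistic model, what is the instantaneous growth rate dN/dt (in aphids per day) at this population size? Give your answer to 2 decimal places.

dN/dt = rN(1 − N/K) = 0.28 × 1590 × (1 − 1590/1910).
1 − 1590/1910 = 0.16754; dN/dt = 0.28 × 1590 × 0.16754 = 74.588.

74.59 aphids per day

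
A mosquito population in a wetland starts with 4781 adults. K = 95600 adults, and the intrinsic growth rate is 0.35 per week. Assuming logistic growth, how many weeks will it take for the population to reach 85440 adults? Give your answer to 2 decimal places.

14.50 weeks

A = (K − N₀)/N₀ = (95600 − 4781)/4781 = 18.996.
Solve 95600/(1 + 18.996·e^(−0.35t)) = 85440: 1 + 18.996·e^(−0.35t) = 1.1189, so e^(−0.35t) = 0.00626.
−0.35·t = ln(0.00626) = -5.0736, so t = 5.0736/0.35 = 14.496.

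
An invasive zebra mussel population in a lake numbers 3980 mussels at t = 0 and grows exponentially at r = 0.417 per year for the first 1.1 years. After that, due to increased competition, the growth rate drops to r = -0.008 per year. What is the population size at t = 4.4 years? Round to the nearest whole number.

6132 mussels

Phase 1: N(1.1) = 3980·e^(0.417×1.1) = 3980·e^0.4587 = 6296.42.
Phase 2 runs for 4.4 − 1.1 = 3.3 years at r = -0.008.
N(4.4) = 6296.42·e^(-0.008×3.3) = 6296.42·e^-0.0264 = 6132.37.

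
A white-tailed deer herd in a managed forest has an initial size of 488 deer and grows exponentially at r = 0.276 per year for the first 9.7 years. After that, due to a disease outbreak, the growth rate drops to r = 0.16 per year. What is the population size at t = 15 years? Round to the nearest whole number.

16573 deer

Phase 1: N(9.7) = 488·e^(0.276×9.7) = 488·e^2.677 = 7097.62.
Phase 2 runs for 15 − 9.7 = 5.3 years at r = 0.16.
N(15) = 7097.62·e^(0.16×5.3) = 7097.62·e^0.848 = 16572.8.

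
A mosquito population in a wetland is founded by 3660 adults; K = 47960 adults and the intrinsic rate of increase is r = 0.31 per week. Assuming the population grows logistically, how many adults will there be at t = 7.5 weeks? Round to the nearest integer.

21964 adults

A = (K − N₀)/N₀ = (47960 − 3660)/3660 = 12.104.
N(t) = K/(1 + A·e^(−rt)) = 47960/(1 + 12.104×e^(−0.31×7.5)).
e^(−2.325) = 0.097783; denominator = 1 + 12.104×0.097783 = 2.1836.
N = 47960/2.1836 = 21964.2.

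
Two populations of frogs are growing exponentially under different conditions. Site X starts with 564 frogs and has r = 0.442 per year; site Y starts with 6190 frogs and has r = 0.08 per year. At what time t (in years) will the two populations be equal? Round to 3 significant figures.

6.62 years

Set 564·e^(0.442t) = 6190·e^(0.08t).
e^((0.442 − 0.08)t) = 6190/564 → e^(0.362·t) = 10.975.
0.362·t = ln(10.975) = 2.3956, so t = 2.3956/0.362 = 6.6178.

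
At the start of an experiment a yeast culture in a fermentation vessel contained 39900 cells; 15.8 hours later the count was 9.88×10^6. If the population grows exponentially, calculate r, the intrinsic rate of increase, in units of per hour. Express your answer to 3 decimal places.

0.349 per hour

From N(t) = N₀·e^(rt): e^(r·15.8) = 9.88×10^6/39900 = 247.62.
r·15.8 = ln(247.62) = 5.5119, so r = 5.5119/15.8 = 0.34885.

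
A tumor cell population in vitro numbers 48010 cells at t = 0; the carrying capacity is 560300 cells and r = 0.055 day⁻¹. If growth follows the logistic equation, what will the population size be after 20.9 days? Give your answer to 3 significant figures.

128000 cells

A = (K − N₀)/N₀ = (560300 − 48010)/48010 = 10.67.
N(t) = K/(1 + A·e^(−rt)) = 560300/(1 + 10.67×e^(−0.055×20.9)).
e^(−1.149) = 0.3168; denominator = 1 + 10.67×0.3168 = 4.3804.
N = 560300/4.3804 = 127912.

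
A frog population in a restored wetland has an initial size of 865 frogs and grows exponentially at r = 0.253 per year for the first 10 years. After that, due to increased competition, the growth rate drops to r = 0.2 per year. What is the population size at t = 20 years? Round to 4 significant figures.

Phase 1: N(10) = 865·e^(0.253×10) = 865·e^2.53 = 10858.8.
Phase 2 runs for 20 − 10 = 10 years at r = 0.2.
N(20) = 10858.8·e^(0.2×10) = 10858.8·e^2 = 80236.2.

80240 frogs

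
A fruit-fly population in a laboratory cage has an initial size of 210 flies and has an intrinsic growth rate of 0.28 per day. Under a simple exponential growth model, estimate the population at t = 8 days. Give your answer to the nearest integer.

N(t) = N₀·e^(rt) = 210 × e^(0.28×8) = 210 × e^2.24.
e^2.24 ≈ 9.3933, so N ≈ 210 × 9.3933 = 1972.6.

1973 flies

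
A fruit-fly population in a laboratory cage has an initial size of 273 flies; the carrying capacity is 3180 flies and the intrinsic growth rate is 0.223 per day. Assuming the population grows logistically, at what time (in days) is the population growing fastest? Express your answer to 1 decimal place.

Logistic growth is fastest at N = K/2 = 1590.
A = (K − N₀)/N₀ = 10.648. Set K/(1 + A·e^(−rt)) = K/2 → A·e^(−rt) = 1.
e^(−0.223t) = 1/10.648 = 0.0939112, so t = ln(10.648)/0.223 = 2.3654/0.223 = 10.607.

10.6 days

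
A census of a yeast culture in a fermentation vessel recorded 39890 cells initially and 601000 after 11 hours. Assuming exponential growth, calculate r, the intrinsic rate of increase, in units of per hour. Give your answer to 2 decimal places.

0.25 per hour

From N(t) = N₀·e^(rt): e^(r·11) = 601000/39890 = 15.066.
r·11 = ln(15.066) = 2.7125, so r = 2.7125/11 = 0.24659.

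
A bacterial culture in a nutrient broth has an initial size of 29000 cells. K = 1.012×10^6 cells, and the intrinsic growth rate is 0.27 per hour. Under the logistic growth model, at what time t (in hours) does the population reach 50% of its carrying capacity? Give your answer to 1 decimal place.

13.0 hours

A = (K − N₀)/N₀ = (1.012×10^6 − 29000)/29000 = 33.897.
Solve 1.012×10^6/(1 + 33.897·e^(−0.27t)) = 506000: 1 + 33.897·e^(−0.27t) = 2, so e^(−0.27t) = 0.0295015.
−0.27·t = ln(0.0295015) = -3.5233, so t = 3.5233/0.27 = 13.049.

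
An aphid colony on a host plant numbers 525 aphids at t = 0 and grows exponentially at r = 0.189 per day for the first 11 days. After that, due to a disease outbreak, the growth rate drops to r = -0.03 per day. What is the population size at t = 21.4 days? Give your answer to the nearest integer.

3073 aphids

Phase 1: N(11) = 525·e^(0.189×11) = 525·e^2.079 = 4198.15.
Phase 2 runs for 21.4 − 11 = 10.4 days at r = -0.03.
N(21.4) = 4198.15·e^(-0.03×10.4) = 4198.15·e^-0.312 = 3072.97.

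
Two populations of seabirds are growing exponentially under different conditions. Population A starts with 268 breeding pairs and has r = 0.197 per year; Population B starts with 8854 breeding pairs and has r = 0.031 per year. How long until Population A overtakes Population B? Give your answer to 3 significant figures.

Set 268·e^(0.197t) = 8854·e^(0.031t).
e^((0.197 − 0.031)t) = 8854/268 → e^(0.166·t) = 33.037.
0.166·t = ln(33.037) = 3.4976, so t = 3.4976/0.166 = 21.07.

21.1 years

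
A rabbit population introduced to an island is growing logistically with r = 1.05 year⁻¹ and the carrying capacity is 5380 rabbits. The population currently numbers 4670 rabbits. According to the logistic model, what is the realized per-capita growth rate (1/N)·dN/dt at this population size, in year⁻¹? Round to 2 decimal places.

0.14 per year

(1/N)·dN/dt = r(1 − N/K) = 1.05 × (1 − 4670/5380).
= 1.05 × 0.13197 = 0.13857.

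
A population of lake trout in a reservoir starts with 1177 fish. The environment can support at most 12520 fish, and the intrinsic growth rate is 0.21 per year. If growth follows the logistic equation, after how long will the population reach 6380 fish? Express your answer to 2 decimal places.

A = (K − N₀)/N₀ = (12520 − 1177)/1177 = 9.6372.
Solve 12520/(1 + 9.6372·e^(−0.21t)) = 6380: 1 + 9.6372·e^(−0.21t) = 1.9624, so e^(−0.21t) = 0.0998611.
−0.21·t = ln(0.0998611) = -2.304, so t = 2.304/0.21 = 10.971.

10.97 years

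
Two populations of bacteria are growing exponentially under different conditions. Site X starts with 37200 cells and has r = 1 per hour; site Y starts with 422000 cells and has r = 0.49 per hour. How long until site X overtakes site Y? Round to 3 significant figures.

4.76 hours

Set 37200·e^(1t) = 422000·e^(0.49t).
e^((1 − 0.49)t) = 422000/37200 → e^(0.51·t) = 11.344.
0.51·t = ln(11.344) = 2.4287, so t = 2.4287/0.51 = 4.7622.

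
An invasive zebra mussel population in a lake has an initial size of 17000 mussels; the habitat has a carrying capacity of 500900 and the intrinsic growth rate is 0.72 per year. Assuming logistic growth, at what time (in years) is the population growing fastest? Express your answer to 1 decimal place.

Logistic growth is fastest at N = K/2 = 250450.
A = (K − N₀)/N₀ = 28.465. Set K/(1 + A·e^(−rt)) = K/2 → A·e^(−rt) = 1.
e^(−0.72t) = 1/28.465 = 0.0351312, so t = ln(28.465)/0.72 = 3.3487/0.72 = 4.6509.

4.7 years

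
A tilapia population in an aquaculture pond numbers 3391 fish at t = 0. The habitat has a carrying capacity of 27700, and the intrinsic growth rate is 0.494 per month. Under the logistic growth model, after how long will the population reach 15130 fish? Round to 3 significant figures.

4.36 months

A = (K − N₀)/N₀ = (27700 − 3391)/3391 = 7.1687.
Solve 27700/(1 + 7.1687·e^(−0.494t)) = 15130: 1 + 7.1687·e^(−0.494t) = 1.8308, so e^(−0.494t) = 0.115893.
−0.494·t = ln(0.115893) = -2.1551, so t = 2.1551/0.494 = 4.3625.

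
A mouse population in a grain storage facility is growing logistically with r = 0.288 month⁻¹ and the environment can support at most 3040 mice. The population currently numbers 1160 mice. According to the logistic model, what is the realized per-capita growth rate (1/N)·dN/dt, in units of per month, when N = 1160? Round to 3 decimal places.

(1/N)·dN/dt = r(1 − N/K) = 0.288 × (1 − 1160/3040).
= 0.288 × 0.61842 = 0.17811.

0.178 per month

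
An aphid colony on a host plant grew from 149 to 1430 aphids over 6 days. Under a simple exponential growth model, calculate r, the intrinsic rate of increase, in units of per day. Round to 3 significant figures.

From N(t) = N₀·e^(rt): e^(r·6) = 1430/149 = 9.5973.
r·6 = ln(9.5973) = 2.2615, so r = 2.2615/6 = 0.37691.

0.377 per day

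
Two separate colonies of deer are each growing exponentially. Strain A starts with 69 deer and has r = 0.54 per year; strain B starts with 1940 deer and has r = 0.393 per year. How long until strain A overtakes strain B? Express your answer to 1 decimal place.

Set 69·e^(0.54t) = 1940·e^(0.393t).
e^((0.54 − 0.393)t) = 1940/69 → e^(0.147·t) = 28.116.
0.147·t = ln(28.116) = 3.3363, so t = 3.3363/0.147 = 22.696.

22.7 years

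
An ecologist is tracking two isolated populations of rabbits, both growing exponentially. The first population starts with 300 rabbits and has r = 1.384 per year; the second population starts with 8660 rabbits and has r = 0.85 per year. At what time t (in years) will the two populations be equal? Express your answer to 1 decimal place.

6.3 years

Set 300·e^(1.384t) = 8660·e^(0.85t).
e^((1.384 − 0.85)t) = 8660/300 → e^(0.534·t) = 28.867.
0.534·t = ln(28.867) = 3.3627, so t = 3.3627/0.534 = 6.2972.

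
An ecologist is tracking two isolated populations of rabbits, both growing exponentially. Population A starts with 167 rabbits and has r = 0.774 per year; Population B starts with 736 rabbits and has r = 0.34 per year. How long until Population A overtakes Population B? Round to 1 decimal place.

Set 167·e^(0.774t) = 736·e^(0.34t).
e^((0.774 − 0.34)t) = 736/167 → e^(0.434·t) = 4.4072.
0.434·t = ln(4.4072) = 1.4832, so t = 1.4832/0.434 = 3.4176.

3.4 years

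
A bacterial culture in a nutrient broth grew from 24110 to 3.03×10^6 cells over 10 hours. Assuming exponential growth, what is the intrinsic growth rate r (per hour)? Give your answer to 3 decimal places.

0.483 per hour

From N(t) = N₀·e^(rt): e^(r·10) = 3.03×10^6/24110 = 125.67.
r·10 = ln(125.67) = 4.8337, so r = 4.8337/10 = 0.48337.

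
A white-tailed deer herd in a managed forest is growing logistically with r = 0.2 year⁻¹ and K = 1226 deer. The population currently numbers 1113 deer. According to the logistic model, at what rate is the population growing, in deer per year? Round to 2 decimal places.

20.52 deer per year

dN/dt = rN(1 − N/K) = 0.2 × 1113 × (1 − 1113/1226).
1 − 1113/1226 = 0.09217; dN/dt = 0.2 × 1113 × 0.09217 = 20.517.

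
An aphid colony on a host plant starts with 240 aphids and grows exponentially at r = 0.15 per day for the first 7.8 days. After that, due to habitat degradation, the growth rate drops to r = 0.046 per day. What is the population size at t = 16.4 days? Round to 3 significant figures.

Phase 1: N(7.8) = 240·e^(0.15×7.8) = 240·e^1.17 = 773.278.
Phase 2 runs for 16.4 − 7.8 = 8.6 days at r = 0.046.
N(16.4) = 773.278·e^(0.046×8.6) = 773.278·e^0.3956 = 1148.53.

1150 aphids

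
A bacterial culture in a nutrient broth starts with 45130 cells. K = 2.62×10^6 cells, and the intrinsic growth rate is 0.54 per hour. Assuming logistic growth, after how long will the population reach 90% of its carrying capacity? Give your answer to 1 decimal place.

11.6 hours

A = (K − N₀)/N₀ = (2.62×10^6 − 45130)/45130 = 57.055.
Solve 2.62×10^6/(1 + 57.055·e^(−0.54t)) = 2.358×10^6: 1 + 57.055·e^(−0.54t) = 1.1111, so e^(−0.54t) = 0.00194746.
−0.54·t = ln(0.00194746) = -6.2412, so t = 6.2412/0.54 = 11.558.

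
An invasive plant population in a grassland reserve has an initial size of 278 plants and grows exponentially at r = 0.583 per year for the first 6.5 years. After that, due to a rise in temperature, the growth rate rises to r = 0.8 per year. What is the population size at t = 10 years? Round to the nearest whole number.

202222 plants

Phase 1: N(6.5) = 278·e^(0.583×6.5) = 278·e^3.789 = 12297.1.
Phase 2 runs for 10 − 6.5 = 3.5 years at r = 0.8.
N(10) = 12297.1·e^(0.8×3.5) = 12297.1·e^2.8 = 202222.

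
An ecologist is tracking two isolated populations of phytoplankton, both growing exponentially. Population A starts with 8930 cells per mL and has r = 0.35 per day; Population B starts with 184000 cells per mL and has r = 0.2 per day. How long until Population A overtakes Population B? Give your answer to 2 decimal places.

Set 8930·e^(0.35t) = 184000·e^(0.2t).
e^((0.35 − 0.2)t) = 184000/8930 → e^(0.15·t) = 20.605.
0.15·t = ln(20.605) = 3.0255, so t = 3.0255/0.15 = 20.17.

20.17 days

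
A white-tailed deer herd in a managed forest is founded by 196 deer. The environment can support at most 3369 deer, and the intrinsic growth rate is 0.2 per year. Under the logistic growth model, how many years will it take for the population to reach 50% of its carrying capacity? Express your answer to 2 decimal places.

13.92 years

A = (K − N₀)/N₀ = (3369 − 196)/196 = 16.189.
Solve 3369/(1 + 16.189·e^(−0.2t)) = 1684.5: 1 + 16.189·e^(−0.2t) = 2, so e^(−0.2t) = 0.0617712.
−0.2·t = ln(0.0617712) = -2.7843, so t = 2.7843/0.2 = 13.922.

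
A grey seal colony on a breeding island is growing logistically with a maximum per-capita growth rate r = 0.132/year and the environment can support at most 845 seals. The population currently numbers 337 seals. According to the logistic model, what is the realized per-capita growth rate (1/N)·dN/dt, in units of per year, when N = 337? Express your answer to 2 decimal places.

(1/N)·dN/dt = r(1 − N/K) = 0.132 × (1 − 337/845).
= 0.132 × 0.60118 = 0.079356.

0.08 per year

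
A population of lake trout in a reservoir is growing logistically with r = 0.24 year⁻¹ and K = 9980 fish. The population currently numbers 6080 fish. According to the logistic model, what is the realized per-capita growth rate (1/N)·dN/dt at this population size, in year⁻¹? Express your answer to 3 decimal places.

(1/N)·dN/dt = r(1 − N/K) = 0.24 × (1 − 6080/9980).
= 0.24 × 0.39078 = 0.093788.

0.094 per year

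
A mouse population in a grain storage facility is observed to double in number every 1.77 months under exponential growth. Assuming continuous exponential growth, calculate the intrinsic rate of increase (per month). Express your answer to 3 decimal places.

0.392 per month

r = ln(2)/t_d = 0.6931/1.77 = 0.39161.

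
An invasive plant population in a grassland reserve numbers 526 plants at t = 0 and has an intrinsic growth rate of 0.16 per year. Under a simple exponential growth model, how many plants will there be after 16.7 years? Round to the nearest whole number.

7611 plants

N(t) = N₀·e^(rt) = 526 × e^(0.16×16.7) = 526 × e^2.672.
e^2.672 ≈ 14.469, so N ≈ 526 × 14.469 = 7610.63.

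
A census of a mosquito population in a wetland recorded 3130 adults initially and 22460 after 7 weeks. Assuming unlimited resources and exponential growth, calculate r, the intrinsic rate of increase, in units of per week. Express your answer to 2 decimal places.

0.28 per week

From N(t) = N₀·e^(rt): e^(r·7) = 22460/3130 = 7.1757.
r·7 = ln(7.1757) = 1.9707, so r = 1.9707/7 = 0.28153.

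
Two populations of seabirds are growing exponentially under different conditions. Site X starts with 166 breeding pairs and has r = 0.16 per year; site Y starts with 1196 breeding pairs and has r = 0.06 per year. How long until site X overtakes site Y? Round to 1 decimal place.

19.7 years

Set 166·e^(0.16t) = 1196·e^(0.06t).
e^((0.16 − 0.06)t) = 1196/166 → e^(0.1·t) = 7.2048.
0.1·t = ln(7.2048) = 1.9748, so t = 1.9748/0.1 = 19.748.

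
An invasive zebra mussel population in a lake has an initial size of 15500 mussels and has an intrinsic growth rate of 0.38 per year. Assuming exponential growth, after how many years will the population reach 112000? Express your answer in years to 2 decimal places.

5.20 years

Set N₀·e^(rt) = 112000: e^(0.38·t) = 112000/15500 = 7.2258.
0.38·t = ln(7.2258) = 1.9777, so t = 1.9777/0.38 = 5.2044.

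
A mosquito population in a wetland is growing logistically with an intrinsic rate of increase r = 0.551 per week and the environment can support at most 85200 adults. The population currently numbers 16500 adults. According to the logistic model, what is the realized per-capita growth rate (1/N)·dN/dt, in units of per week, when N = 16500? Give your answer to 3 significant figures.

(1/N)·dN/dt = r(1 − N/K) = 0.551 × (1 − 16500/85200).
= 0.551 × 0.80634 = 0.44429.

0.444 per week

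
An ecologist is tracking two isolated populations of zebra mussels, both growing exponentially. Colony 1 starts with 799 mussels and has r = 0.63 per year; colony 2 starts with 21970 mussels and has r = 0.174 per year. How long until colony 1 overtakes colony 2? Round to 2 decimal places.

7.27 years

Set 799·e^(0.63t) = 21970·e^(0.174t).
e^((0.63 − 0.174)t) = 21970/799 → e^(0.456·t) = 27.497.
0.456·t = ln(27.497) = 3.3141, so t = 3.3141/0.456 = 7.2677.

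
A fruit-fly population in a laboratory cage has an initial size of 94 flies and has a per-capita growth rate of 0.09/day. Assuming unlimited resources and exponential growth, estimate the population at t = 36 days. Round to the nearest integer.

N(t) = N₀·e^(rt) = 94 × e^(0.09×36) = 94 × e^3.24.
e^3.24 ≈ 25.534, so N ≈ 94 × 25.534 = 2400.17.

2400 flies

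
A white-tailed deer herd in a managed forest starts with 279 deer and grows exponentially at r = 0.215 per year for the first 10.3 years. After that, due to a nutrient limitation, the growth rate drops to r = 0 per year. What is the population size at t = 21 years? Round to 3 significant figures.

Phase 1: N(10.3) = 279·e^(0.215×10.3) = 279·e^2.215 = 2554.76.
Phase 2 runs for 21 − 10.3 = 10.7 years at r = 0.
N(21) = 2554.76·e^(0×10.7) = 2554.76·e^0 = 2554.76.

2550 deer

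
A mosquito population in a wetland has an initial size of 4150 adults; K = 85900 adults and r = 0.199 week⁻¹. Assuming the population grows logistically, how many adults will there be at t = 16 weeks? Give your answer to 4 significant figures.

47300 adults

A = (K − N₀)/N₀ = (85900 − 4150)/4150 = 19.699.
N(t) = K/(1 + A·e^(−rt)) = 85900/(1 + 19.699×e^(−0.199×16)).
e^(−3.184) = 0.04142; denominator = 1 + 19.699×0.04142 = 1.8159.
N = 85900/1.8159 = 47303.9.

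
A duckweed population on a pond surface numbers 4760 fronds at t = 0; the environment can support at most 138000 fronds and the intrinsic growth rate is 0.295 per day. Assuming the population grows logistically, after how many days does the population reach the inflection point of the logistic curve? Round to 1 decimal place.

Logistic growth is fastest at N = K/2 = 69000.
A = (K − N₀)/N₀ = 27.992. Set K/(1 + A·e^(−rt)) = K/2 → A·e^(−rt) = 1.
e^(−0.295t) = 1/27.992 = 0.035725, so t = ln(27.992)/0.295 = 3.3319/0.295 = 11.295.

11.3 days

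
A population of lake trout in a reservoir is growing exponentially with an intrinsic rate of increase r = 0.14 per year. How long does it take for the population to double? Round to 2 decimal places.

Doubling time t_d = ln(2)/r = 0.6931/0.14 = 4.9511.

4.95 years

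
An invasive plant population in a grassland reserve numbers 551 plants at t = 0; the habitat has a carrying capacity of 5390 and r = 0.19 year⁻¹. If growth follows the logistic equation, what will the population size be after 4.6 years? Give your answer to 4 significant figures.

1156 plants

A = (K − N₀)/N₀ = (5390 − 551)/551 = 8.7822.
N(t) = K/(1 + A·e^(−rt)) = 5390/(1 + 8.7822×e^(−0.19×4.6)).
e^(−0.874) = 0.41728; denominator = 1 + 8.7822×0.41728 = 4.6646.
N = 5390/4.6646 = 1155.5.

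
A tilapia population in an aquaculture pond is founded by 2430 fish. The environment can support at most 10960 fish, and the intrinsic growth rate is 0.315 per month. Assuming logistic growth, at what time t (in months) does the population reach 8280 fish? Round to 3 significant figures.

A = (K − N₀)/N₀ = (10960 − 2430)/2430 = 3.5103.
Solve 10960/(1 + 3.5103·e^(−0.315t)) = 8280: 1 + 3.5103·e^(−0.315t) = 1.3237, so e^(−0.315t) = 0.0922065.
−0.315·t = ln(0.0922065) = -2.3837, so t = 2.3837/0.315 = 7.5674.

7.57 months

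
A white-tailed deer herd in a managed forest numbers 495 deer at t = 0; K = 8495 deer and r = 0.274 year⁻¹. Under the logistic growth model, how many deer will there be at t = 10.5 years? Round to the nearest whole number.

4448 deer

A = (K − N₀)/N₀ = (8495 − 495)/495 = 16.162.
N(t) = K/(1 + A·e^(−rt)) = 8495/(1 + 16.162×e^(−0.274×10.5)).
e^(−2.877) = 0.056303; denominator = 1 + 16.162×0.056303 = 1.91.
N = 8495/1.91 = 4447.75.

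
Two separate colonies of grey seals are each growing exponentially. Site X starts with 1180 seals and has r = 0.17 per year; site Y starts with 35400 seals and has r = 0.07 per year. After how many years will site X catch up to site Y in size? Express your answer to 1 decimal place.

34.0 years

Set 1180·e^(0.17t) = 35400·e^(0.07t).
e^((0.17 − 0.07)t) = 35400/1180 → e^(0.1·t) = 30.
0.1·t = ln(30) = 3.4012, so t = 3.4012/0.1 = 34.012.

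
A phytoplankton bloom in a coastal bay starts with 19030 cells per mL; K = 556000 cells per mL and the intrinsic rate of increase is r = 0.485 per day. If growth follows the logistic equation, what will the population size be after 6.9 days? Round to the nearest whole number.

278914 cells per mL

A = (K − N₀)/N₀ = (556000 − 19030)/19030 = 28.217.
N(t) = K/(1 + A·e^(−rt)) = 556000/(1 + 28.217×e^(−0.485×6.9)).
e^(−3.347) = 0.035207; denominator = 1 + 28.217×0.035207 = 1.9934.
N = 556000/1.9934 = 278914.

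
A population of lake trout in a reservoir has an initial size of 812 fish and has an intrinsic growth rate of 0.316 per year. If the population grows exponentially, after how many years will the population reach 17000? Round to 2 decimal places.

9.62 years

Set N₀·e^(rt) = 17000: e^(0.316·t) = 17000/812 = 20.936.
0.316·t = ln(20.936) = 3.0415, so t = 3.0415/0.316 = 9.6249.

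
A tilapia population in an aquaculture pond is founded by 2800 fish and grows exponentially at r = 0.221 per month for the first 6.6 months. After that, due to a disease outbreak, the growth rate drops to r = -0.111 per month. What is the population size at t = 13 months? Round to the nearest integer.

Phase 1: N(6.6) = 2800·e^(0.221×6.6) = 2800·e^1.459 = 12039.8.
Phase 2 runs for 13 − 6.6 = 6.4 months at r = -0.111.
N(13) = 12039.8·e^(-0.111×6.4) = 12039.8·e^-0.7104 = 5916.94.

5917 fish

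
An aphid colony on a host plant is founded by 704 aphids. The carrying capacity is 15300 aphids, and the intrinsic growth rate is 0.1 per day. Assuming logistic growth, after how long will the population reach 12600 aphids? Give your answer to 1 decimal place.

45.7 days

A = (K − N₀)/N₀ = (15300 − 704)/704 = 20.733.
Solve 15300/(1 + 20.733·e^(−0.1t)) = 12600: 1 + 20.733·e^(−0.1t) = 1.2143, so e^(−0.1t) = 0.0103355.
−0.1·t = ln(0.0103355) = -4.5722, so t = 4.5722/0.1 = 45.722.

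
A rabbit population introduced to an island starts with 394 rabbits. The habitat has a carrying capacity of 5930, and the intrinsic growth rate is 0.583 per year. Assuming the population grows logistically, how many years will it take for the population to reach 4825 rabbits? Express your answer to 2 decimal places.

A = (K − N₀)/N₀ = (5930 − 394)/394 = 14.051.
Solve 5930/(1 + 14.051·e^(−0.583t)) = 4825: 1 + 14.051·e^(−0.583t) = 1.229, so e^(−0.583t) = 0.0162992.
−0.583·t = ln(0.0162992) = -4.1166, so t = 4.1166/0.583 = 7.0611.

7.06 years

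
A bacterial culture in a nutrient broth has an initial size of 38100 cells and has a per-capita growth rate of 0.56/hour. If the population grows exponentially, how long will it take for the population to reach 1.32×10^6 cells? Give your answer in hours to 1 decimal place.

Set N₀·e^(rt) = 1.32×10^6: e^(0.56·t) = 1.32×10^6/38100 = 34.646.
0.56·t = ln(34.646) = 3.5452, so t = 3.5452/0.56 = 6.3307.

6.3 hours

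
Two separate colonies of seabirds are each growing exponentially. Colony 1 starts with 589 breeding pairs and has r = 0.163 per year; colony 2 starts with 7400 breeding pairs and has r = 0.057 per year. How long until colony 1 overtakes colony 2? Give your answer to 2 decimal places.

Set 589·e^(0.163t) = 7400·e^(0.057t).
e^((0.163 − 0.057)t) = 7400/589 → e^(0.106·t) = 12.564.
0.106·t = ln(12.564) = 2.5308, so t = 2.5308/0.106 = 23.876.

23.88 years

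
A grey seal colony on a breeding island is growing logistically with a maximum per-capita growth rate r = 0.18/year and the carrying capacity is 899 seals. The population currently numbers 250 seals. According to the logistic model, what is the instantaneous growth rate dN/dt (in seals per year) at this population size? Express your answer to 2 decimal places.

32.49 seals per year

dN/dt = rN(1 − N/K) = 0.18 × 250 × (1 − 250/899).
1 − 250/899 = 0.72191; dN/dt = 0.18 × 250 × 0.72191 = 32.486.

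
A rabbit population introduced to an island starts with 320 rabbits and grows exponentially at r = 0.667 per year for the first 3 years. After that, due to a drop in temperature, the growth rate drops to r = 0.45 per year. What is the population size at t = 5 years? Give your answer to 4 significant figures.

5822 rabbits

Phase 1: N(3) = 320·e^(0.667×3) = 320·e^2.001 = 2366.86.
Phase 2 runs for 5 − 3 = 2 years at r = 0.45.
N(5) = 2366.86·e^(0.45×2) = 2366.86·e^0.9 = 5821.55.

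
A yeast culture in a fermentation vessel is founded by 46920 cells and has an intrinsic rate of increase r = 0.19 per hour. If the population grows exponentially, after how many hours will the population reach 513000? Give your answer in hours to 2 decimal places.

Set N₀·e^(rt) = 513000: e^(0.19·t) = 513000/46920 = 10.934.
0.19·t = ln(10.934) = 2.3918, so t = 2.3918/0.19 = 12.589.

12.59 hours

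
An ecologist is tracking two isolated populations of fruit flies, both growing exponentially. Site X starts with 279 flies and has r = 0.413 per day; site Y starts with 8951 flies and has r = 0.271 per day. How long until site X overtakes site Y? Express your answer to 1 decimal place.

Set 279·e^(0.413t) = 8951·e^(0.271t).
e^((0.413 − 0.271)t) = 8951/279 → e^(0.142·t) = 32.082.
0.142·t = ln(32.082) = 3.4683, so t = 3.4683/0.142 = 24.425.

24.4 days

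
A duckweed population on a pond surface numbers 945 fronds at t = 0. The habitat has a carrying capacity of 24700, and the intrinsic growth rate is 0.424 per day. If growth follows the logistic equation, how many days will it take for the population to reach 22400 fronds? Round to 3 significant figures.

13.0 days

A = (K − N₀)/N₀ = (24700 − 945)/945 = 25.138.
Solve 24700/(1 + 25.138·e^(−0.424t)) = 22400: 1 + 25.138·e^(−0.424t) = 1.1027, so e^(−0.424t) = 0.00408467.
−0.424·t = ln(0.00408467) = -5.5005, so t = 5.5005/0.424 = 12.973.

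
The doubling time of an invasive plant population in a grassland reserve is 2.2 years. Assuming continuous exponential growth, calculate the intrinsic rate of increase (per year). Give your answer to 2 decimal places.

0.32 per year

r = ln(2)/t_d = 0.6931/2.2 = 0.31507.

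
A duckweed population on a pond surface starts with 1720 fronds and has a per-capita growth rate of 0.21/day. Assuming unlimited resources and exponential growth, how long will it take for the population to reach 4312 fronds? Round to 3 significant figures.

4.38 days

Set N₀·e^(rt) = 4312: e^(0.21·t) = 4312/1720 = 2.507.
0.21·t = ln(2.507) = 0.91908, so t = 0.91908/0.21 = 4.3766.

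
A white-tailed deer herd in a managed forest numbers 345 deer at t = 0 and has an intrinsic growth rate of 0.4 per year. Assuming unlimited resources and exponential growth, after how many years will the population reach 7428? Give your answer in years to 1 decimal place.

Set N₀·e^(rt) = 7428: e^(0.4·t) = 7428/345 = 21.53.
0.4·t = ln(21.53) = 3.0695, so t = 3.0695/0.4 = 7.6737.

7.7 years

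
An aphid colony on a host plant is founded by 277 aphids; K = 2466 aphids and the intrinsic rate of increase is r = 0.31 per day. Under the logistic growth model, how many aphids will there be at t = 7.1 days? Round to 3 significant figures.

1320 aphids

A = (K − N₀)/N₀ = (2466 − 277)/277 = 7.9025.
N(t) = K/(1 + A·e^(−rt)) = 2466/(1 + 7.9025×e^(−0.31×7.1)).
e^(−2.201) = 0.11069; denominator = 1 + 7.9025×0.11069 = 1.8747.
N = 2466/1.8747 = 1315.38.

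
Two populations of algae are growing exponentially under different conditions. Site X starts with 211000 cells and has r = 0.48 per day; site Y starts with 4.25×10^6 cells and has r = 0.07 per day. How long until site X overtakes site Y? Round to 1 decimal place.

Set 211000·e^(0.48t) = 4.25×10^6·e^(0.07t).
e^((0.48 − 0.07)t) = 4.25×10^6/211000 → e^(0.41·t) = 20.142.
0.41·t = ln(20.142) = 3.0028, so t = 3.0028/0.41 = 7.3239.

7.3 days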